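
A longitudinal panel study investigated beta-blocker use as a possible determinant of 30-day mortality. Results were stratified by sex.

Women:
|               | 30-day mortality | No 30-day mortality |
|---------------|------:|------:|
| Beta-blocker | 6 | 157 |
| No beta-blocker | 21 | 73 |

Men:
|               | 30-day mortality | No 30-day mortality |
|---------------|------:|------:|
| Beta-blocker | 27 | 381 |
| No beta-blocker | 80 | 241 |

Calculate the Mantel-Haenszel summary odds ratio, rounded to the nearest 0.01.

0.19

OR_MH = Σ(aᵢdᵢ/nᵢ) / Σ(bᵢcᵢ/nᵢ), where nᵢ is the stratum total.
Stratum 1 (Women): n = 257; a·d/n = 6·73/257 = 1.7043; b·c/n = 157·21/257 = 12.8288
Stratum 2 (Men): n = 729; a·d/n = 27·241/729 = 8.9259; b·c/n = 381·80/729 = 41.8107
OR_MH = (1.7043 + 8.9259) / (12.8288 + 41.8107) = 10.6302 / 54.6395 = 0.19455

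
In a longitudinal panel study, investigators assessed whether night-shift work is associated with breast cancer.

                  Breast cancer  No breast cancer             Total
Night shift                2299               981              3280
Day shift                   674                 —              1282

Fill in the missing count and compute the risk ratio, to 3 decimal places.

The missing cell is in the unexposed row: 1282 − 674 = 608.
So a = 2299, b = 981, c = 674, d = 608.
RR = [a/(a+b)] / [c/(c+d)] = (2299/3280) / (674/1282) = 0.70091/0.52574 = 1.33319

1.333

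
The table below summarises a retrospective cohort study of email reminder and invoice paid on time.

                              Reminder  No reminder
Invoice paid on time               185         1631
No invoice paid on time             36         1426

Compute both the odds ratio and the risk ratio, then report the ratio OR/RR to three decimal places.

2.864

Reading the table with exposure as columns: a = 185 (Reminder, case), b = 36 (Reminder, non-case), c = 1631 (No reminder, case), d = 1426.
OR = (185·1426)/(36·1631) = 263810/58716 = 4.49298
Risk in exposed = 185/221 = 0.83710; risk in unexposed = 1631/3057 = 0.53353; RR = 1.56899
OR/RR = 4.49298 / 1.56899 = 2.86361
The outcome is not rare, so the OR lies further from 1 than the RR.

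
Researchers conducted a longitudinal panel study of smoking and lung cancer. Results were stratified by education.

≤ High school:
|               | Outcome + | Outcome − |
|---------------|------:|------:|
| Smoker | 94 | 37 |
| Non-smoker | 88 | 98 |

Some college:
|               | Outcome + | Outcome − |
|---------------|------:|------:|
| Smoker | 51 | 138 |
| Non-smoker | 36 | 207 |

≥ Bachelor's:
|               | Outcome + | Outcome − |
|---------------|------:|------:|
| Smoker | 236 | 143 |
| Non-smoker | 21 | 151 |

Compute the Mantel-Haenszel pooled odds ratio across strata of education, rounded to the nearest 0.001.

OR_MH = Σ(aᵢdᵢ/nᵢ) / Σ(bᵢcᵢ/nᵢ), where nᵢ is the stratum total.
Stratum 1 (≤ High school): n = 317; a·d/n = 94·98/317 = 29.0599; b·c/n = 37·88/317 = 10.2713
Stratum 2 (Some college): n = 432; a·d/n = 51·207/432 = 24.4375; b·c/n = 138·36/432 = 11.5000
Stratum 3 (≥ Bachelor's): n = 551; a·d/n = 236·151/551 = 64.6751; b·c/n = 143·21/551 = 5.4501
OR_MH = (29.0599 + 24.4375 + 64.6751) / (10.2713 + 11.5000 + 5.4501) = 118.1726 / 27.2214 = 4.34117

4.341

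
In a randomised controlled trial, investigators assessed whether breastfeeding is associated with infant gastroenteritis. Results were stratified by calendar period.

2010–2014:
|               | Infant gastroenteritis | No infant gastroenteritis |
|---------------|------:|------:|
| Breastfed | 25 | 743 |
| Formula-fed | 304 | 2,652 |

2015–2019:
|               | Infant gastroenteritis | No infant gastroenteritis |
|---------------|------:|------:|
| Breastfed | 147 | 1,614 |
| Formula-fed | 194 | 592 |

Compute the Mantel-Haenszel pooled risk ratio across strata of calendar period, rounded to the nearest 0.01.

RR_MH = Σ(aᵢ·n₀ᵢ/nᵢ) / Σ(cᵢ·n₁ᵢ/nᵢ), with n₁ᵢ = aᵢ+bᵢ (exposed), n₀ᵢ = cᵢ+dᵢ (unexposed), nᵢ = n₁ᵢ+n₀ᵢ.
Stratum 1 (2010–2014): n₁ = 768, n₀ = 2956, n = 3724; a·n₀/n = 25·2956/3724 = 19.8443; c·n₁/n = 304·768/3724 = 62.6939
Stratum 2 (2015–2019): n₁ = 1761, n₀ = 786, n = 2547; a·n₀/n = 147·786/2547 = 45.3640; c·n₁/n = 194·1761/2547 = 134.1319
RR_MH = (19.8443 + 45.3640) / (62.6939 + 134.1319) = 65.2082 / 196.8258 = 0.33130

0.33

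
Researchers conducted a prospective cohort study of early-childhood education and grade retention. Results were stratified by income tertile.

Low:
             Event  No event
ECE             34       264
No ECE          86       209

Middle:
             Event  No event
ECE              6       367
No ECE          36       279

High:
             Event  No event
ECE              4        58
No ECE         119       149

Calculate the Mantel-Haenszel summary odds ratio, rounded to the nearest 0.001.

OR_MH = Σ(aᵢdᵢ/nᵢ) / Σ(bᵢcᵢ/nᵢ), where nᵢ is the stratum total.
Stratum 1 (Low): n = 593; a·d/n = 34·209/593 = 11.9831; b·c/n = 264·86/593 = 38.2867
Stratum 2 (Middle): n = 688; a·d/n = 6·279/688 = 2.4331; b·c/n = 367·36/688 = 19.2035
Stratum 3 (High): n = 330; a·d/n = 4·149/330 = 1.8061; b·c/n = 58·119/330 = 20.9152
OR_MH = (11.9831 + 2.4331 + 1.8061) / (38.2867 + 19.2035 + 20.9152) = 16.2223 / 78.4053 = 0.20690

0.207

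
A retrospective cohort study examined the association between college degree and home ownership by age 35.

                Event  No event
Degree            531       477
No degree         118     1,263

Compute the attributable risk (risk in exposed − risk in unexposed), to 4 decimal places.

Cells: a = 531, b = 477, c = 118, d = 1263.
Risk in exposed = 531/1008 = 0.526786; risk in unexposed = 118/1381 = 0.085445.
Risk difference = 0.526786 − 0.085445 = 0.441340

0.4413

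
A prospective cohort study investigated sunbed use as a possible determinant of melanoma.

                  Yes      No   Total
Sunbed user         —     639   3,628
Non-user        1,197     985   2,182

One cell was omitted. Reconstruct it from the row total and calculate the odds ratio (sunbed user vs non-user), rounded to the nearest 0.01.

The missing cell is in the exposed row: 3628 − 639 = 2989.
So a = 2989, b = 639, c = 1197, d = 985.
OR = (a·d)/(b·c) = (2989 × 985) / (639 × 1197) = 2944165 / 764883 = 3.84917

3.85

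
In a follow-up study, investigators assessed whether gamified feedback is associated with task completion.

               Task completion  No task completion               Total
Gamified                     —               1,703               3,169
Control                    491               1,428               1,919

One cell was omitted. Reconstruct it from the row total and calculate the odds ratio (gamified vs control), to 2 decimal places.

The missing cell is in the exposed row: 3169 − 1703 = 1466.
So a = 1466, b = 1703, c = 491, d = 1428.
OR = (a·d)/(b·c) = (1466 × 1428) / (1703 × 491) = 2093448 / 836173 = 2.50361

2.50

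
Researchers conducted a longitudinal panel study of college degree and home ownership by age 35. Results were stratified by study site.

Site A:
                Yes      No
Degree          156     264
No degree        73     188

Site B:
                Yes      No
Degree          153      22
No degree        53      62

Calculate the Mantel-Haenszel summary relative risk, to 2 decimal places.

1.56

RR_MH = Σ(aᵢ·n₀ᵢ/nᵢ) / Σ(cᵢ·n₁ᵢ/nᵢ), with n₁ᵢ = aᵢ+bᵢ (exposed), n₀ᵢ = cᵢ+dᵢ (unexposed), nᵢ = n₁ᵢ+n₀ᵢ.
Stratum 1 (Site A): n₁ = 420, n₀ = 261, n = 681; a·n₀/n = 156·261/681 = 59.7885; c·n₁/n = 73·420/681 = 45.0220
Stratum 2 (Site B): n₁ = 175, n₀ = 115, n = 290; a·n₀/n = 153·115/290 = 60.6724; c·n₁/n = 53·175/290 = 31.9828
RR_MH = (59.7885 + 60.6724) / (45.0220 + 31.9828) = 120.4610 / 77.0048 = 1.56433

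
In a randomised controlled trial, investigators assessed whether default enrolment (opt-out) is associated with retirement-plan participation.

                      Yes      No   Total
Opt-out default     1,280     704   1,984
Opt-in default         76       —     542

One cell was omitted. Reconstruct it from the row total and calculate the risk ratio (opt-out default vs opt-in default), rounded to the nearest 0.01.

4.60

The missing cell is in the unexposed row: 542 − 76 = 466.
So a = 1280, b = 704, c = 76, d = 466.
RR = [a/(a+b)] / [c/(c+d)] = (1280/1984) / (76/542) = 0.64516/0.14022 = 4.60102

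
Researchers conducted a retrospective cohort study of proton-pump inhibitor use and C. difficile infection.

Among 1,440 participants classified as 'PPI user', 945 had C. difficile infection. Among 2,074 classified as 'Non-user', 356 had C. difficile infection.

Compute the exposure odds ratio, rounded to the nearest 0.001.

From the description: a = 945, b = 495, c = 356, d = 1718.
OR = (a·d)/(b·c) = (945 × 1718) / (495 × 356) = 1623510 / 176220 = 9.21297
The odds of C. difficile infection are about 9.21 times as high in the ppi user group.

9.213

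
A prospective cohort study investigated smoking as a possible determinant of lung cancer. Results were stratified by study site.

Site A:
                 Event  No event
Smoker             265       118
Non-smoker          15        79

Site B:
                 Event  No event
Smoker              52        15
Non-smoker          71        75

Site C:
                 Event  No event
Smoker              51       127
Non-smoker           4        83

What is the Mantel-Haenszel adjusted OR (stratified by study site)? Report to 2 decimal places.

OR_MH = Σ(aᵢdᵢ/nᵢ) / Σ(bᵢcᵢ/nᵢ), where nᵢ is the stratum total.
Stratum 1 (Site A): n = 477; a·d/n = 265·79/477 = 43.8889; b·c/n = 118·15/477 = 3.7107
Stratum 2 (Site B): n = 213; a·d/n = 52·75/213 = 18.3099; b·c/n = 15·71/213 = 5.0000
Stratum 3 (Site C): n = 265; a·d/n = 51·83/265 = 15.9736; b·c/n = 127·4/265 = 1.9170
OR_MH = (43.8889 + 18.3099 + 15.9736) / (3.7107 + 5.0000 + 1.9170) = 78.1723 / 10.6277 = 7.35555

7.36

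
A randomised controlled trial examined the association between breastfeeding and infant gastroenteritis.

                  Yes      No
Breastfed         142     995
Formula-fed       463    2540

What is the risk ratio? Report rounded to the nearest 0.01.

Cells: a = 142, b = 995, c = 463, d = 2540.
Risk in exposed = 142/1137 = 0.12489; risk in unexposed = 463/3003 = 0.15418.
RR = 0.12489 / 0.15418 = 0.81003
The risk is 19% lower among the exposed than among the unexposed.

0.81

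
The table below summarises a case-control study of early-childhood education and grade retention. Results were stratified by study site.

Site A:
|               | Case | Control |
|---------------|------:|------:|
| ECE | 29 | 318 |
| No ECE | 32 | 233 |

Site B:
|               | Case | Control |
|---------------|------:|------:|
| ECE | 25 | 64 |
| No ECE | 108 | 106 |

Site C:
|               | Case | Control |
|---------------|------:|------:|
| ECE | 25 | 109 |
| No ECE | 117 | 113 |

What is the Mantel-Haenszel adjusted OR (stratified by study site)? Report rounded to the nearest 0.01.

OR_MH = Σ(aᵢdᵢ/nᵢ) / Σ(bᵢcᵢ/nᵢ), where nᵢ is the stratum total.
Stratum 1 (Site A): n = 612; a·d/n = 29·233/612 = 11.0408; b·c/n = 318·32/612 = 16.6275
Stratum 2 (Site B): n = 303; a·d/n = 25·106/303 = 8.7459; b·c/n = 64·108/303 = 22.8119
Stratum 3 (Site C): n = 364; a·d/n = 25·113/364 = 7.7610; b·c/n = 109·117/364 = 35.0357
OR_MH = (11.0408 + 8.7459 + 7.7610) / (16.6275 + 22.8119 + 35.0357) = 27.5477 / 74.4750 = 0.36989

0.37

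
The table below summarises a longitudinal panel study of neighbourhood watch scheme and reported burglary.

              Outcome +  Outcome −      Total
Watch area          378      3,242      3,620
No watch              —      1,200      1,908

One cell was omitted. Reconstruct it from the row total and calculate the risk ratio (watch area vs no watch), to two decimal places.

The missing cell is in the unexposed row: 1908 − 1200 = 708.
So a = 378, b = 3242, c = 708, d = 1200.
RR = [a/(a+b)] / [c/(c+d)] = (378/3620) / (708/1908) = 0.10442/0.37107 = 0.28140

0.28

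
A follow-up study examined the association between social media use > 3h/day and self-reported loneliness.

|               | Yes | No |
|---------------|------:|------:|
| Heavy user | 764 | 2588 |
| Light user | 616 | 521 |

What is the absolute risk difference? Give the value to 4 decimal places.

Cells: a = 764, b = 2588, c = 616, d = 521.
Risk in exposed = 764/3352 = 0.227924; risk in unexposed = 616/1137 = 0.541777.
Risk difference = 0.227924 − 0.541777 = -0.313853

-0.3139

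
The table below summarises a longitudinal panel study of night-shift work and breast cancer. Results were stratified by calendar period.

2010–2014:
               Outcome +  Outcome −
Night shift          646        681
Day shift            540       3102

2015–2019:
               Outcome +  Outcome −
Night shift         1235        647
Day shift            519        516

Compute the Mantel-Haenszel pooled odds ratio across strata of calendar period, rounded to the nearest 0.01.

3.29

OR_MH = Σ(aᵢdᵢ/nᵢ) / Σ(bᵢcᵢ/nᵢ), where nᵢ is the stratum total.
Stratum 1 (2010–2014): n = 4969; a·d/n = 646·3102/4969 = 403.2787; b·c/n = 681·540/4969 = 74.0068
Stratum 2 (2015–2019): n = 2917; a·d/n = 1235·516/2917 = 218.4642; b·c/n = 647·519/2917 = 115.1159
OR_MH = (403.2787 + 218.4642) / (74.0068 + 115.1159) = 621.7429 / 189.1227 = 3.28751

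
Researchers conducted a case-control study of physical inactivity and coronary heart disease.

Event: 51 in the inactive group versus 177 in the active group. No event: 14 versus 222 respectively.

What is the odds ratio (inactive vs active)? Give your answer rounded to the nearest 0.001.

From the description: a = 51, b = 14, c = 177, d = 222.
OR = (a·d)/(b·c) = (51 × 222) / (14 × 177) = 11322 / 2478 = 4.56901
The odds of coronary heart disease are about 4.57 times as high in the inactive group.

4.569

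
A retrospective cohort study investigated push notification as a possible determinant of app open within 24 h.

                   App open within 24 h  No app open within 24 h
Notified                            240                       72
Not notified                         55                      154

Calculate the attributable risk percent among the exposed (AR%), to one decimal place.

Cells: a = 240, b = 72, c = 55, d = 154.
Risk in exposed = 240/312 = 0.76923; risk in unexposed = 55/209 = 0.26316.
RR = 0.76923/0.26316 = 2.92308
AR% = (RR − 1)/RR × 100 = (2.92308 − 1)/2.92308 × 100 = 65.7895%

65.8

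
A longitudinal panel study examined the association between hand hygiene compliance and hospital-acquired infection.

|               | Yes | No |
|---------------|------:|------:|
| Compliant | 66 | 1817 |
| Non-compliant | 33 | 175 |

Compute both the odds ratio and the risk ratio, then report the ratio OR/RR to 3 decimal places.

0.872

Cells: a = 66, b = 1817, c = 33, d = 175.
OR = (66·175)/(1817·33) = 11550/59961 = 0.19263
Risk in exposed = 66/1883 = 0.03505; risk in unexposed = 33/208 = 0.15865; RR = 0.22092
OR/RR = 0.19263 / 0.22092 = 0.87191
The outcome is not rare, so the OR lies further from 1 than the RR.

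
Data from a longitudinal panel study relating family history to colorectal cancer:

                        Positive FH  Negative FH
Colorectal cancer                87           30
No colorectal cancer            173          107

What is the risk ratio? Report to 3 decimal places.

1.528

Reading the table with exposure as columns: a = 87 (Positive FH, case), b = 173 (Positive FH, non-case), c = 30 (Negative FH, case), d = 107.
Risk in exposed = 87/260 = 0.33462; risk in unexposed = 30/137 = 0.21898.
RR = 0.33462 / 0.21898 = 1.52808
The risk among the exposed is 1.53 times that among the unexposed.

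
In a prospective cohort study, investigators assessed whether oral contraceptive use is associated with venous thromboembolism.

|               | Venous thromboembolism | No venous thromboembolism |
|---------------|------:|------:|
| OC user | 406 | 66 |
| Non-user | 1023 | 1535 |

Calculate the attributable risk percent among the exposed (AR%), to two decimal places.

53.51

Cells: a = 406, b = 66, c = 1023, d = 1535.
Risk in exposed = 406/472 = 0.86017; risk in unexposed = 1023/2558 = 0.39992.
RR = 0.86017/0.39992 = 2.15084
AR% = (RR − 1)/RR × 100 = (2.15084 − 1)/2.15084 × 100 = 53.5066%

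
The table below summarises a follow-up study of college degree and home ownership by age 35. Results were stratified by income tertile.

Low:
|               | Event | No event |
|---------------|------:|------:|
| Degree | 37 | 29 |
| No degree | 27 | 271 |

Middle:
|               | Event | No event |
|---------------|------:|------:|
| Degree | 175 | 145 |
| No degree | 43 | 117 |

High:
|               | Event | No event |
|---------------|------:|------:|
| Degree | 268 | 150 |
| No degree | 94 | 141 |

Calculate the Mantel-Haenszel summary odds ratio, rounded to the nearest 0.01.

OR_MH = Σ(aᵢdᵢ/nᵢ) / Σ(bᵢcᵢ/nᵢ), where nᵢ is the stratum total.
Stratum 1 (Low): n = 364; a·d/n = 37·271/364 = 27.5467; b·c/n = 29·27/364 = 2.1511
Stratum 2 (Middle): n = 480; a·d/n = 175·117/480 = 42.6562; b·c/n = 145·43/480 = 12.9896
Stratum 3 (High): n = 653; a·d/n = 268·141/653 = 57.8683; b·c/n = 150·94/653 = 21.5926
OR_MH = (27.5467 + 42.6562 + 57.8683) / (2.1511 + 12.9896 + 21.5926) = 128.0713 / 36.7333 = 3.48651

3.49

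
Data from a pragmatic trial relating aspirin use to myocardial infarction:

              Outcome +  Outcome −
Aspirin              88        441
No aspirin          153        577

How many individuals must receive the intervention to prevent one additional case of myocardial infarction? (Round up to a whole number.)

24

Risk in treated group = 88/529 = 0.16635; risk in control = 153/730 = 0.20959.
Absolute risk reduction = 0.20959 − 0.16635 = 0.04324
NNT = 1 / ARR = 1 / 0.04324 = 23.128 → round up → 24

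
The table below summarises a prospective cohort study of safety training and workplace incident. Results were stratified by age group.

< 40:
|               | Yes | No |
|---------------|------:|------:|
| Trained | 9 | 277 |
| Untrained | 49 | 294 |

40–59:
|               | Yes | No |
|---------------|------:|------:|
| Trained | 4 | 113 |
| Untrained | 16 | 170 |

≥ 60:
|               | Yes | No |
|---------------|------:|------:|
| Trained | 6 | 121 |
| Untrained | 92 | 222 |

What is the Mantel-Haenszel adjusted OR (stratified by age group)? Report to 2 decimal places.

0.18

OR_MH = Σ(aᵢdᵢ/nᵢ) / Σ(bᵢcᵢ/nᵢ), where nᵢ is the stratum total.
Stratum 1 (< 40): n = 629; a·d/n = 9·294/629 = 4.2067; b·c/n = 277·49/629 = 21.5787
Stratum 2 (40–59): n = 303; a·d/n = 4·170/303 = 2.2442; b·c/n = 113·16/303 = 5.9670
Stratum 3 (≥ 60): n = 441; a·d/n = 6·222/441 = 3.0204; b·c/n = 121·92/441 = 25.2426
OR_MH = (4.2067 + 2.2442 + 3.0204) / (21.5787 + 5.9670 + 25.2426) = 9.4713 / 52.7883 = 0.17942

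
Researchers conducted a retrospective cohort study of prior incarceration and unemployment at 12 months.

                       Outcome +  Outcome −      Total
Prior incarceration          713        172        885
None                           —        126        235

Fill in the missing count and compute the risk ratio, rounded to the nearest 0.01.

1.74

The missing cell is in the unexposed row: 235 − 126 = 109.
So a = 713, b = 172, c = 109, d = 126.
RR = [a/(a+b)] / [c/(c+d)] = (713/885) / (109/235) = 0.80565/0.46383 = 1.73695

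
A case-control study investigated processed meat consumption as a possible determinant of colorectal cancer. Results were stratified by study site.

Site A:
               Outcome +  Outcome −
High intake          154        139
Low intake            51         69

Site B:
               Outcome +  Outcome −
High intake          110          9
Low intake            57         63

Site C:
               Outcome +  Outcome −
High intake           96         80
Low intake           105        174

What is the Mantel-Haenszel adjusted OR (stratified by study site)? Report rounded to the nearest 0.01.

2.42

OR_MH = Σ(aᵢdᵢ/nᵢ) / Σ(bᵢcᵢ/nᵢ), where nᵢ is the stratum total.
Stratum 1 (Site A): n = 413; a·d/n = 154·69/413 = 25.7288; b·c/n = 139·51/413 = 17.1646
Stratum 2 (Site B): n = 239; a·d/n = 110·63/239 = 28.9958; b·c/n = 9·57/239 = 2.1464
Stratum 3 (Site C): n = 455; a·d/n = 96·174/455 = 36.7121; b·c/n = 80·105/455 = 18.4615
OR_MH = (25.7288 + 28.9958 + 36.7121) / (17.1646 + 2.1464 + 18.4615) = 91.4367 / 37.7726 = 2.42071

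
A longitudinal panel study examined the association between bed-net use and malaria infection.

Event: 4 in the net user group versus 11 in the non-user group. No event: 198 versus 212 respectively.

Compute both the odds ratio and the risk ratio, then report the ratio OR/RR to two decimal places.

0.97

From the description: a = 4, b = 198, c = 11, d = 212.
OR = (4·212)/(198·11) = 848/2178 = 0.38935
Risk in exposed = 4/202 = 0.01980; risk in unexposed = 11/223 = 0.04933; RR = 0.40144
OR/RR = 0.38935 / 0.40144 = 0.96988
The outcome is rare in both groups, so OR ≈ RR (ratio near 1).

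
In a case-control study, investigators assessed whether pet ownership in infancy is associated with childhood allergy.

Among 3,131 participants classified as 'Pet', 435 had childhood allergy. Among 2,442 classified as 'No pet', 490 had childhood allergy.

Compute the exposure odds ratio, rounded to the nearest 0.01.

From the description: a = 435, b = 2696, c = 490, d = 1952.
OR = (a·d)/(b·c) = (435 × 1952) / (2696 × 490) = 849120 / 1321040 = 0.64277
Exposure is associated with lower odds of childhood allergy (OR = 0.64 < 1).

0.64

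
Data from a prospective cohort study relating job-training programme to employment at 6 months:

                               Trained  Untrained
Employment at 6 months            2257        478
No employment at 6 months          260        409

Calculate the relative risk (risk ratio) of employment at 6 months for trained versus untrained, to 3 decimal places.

1.664

Reading the table with exposure as columns: a = 2257 (Trained, case), b = 260 (Trained, non-case), c = 478 (Untrained, case), d = 409.
Risk in exposed = 2257/2517 = 0.89670; risk in unexposed = 478/887 = 0.53890.
RR = 0.89670 / 0.53890 = 1.66396
The risk among the exposed is 1.66 times that among the unexposed.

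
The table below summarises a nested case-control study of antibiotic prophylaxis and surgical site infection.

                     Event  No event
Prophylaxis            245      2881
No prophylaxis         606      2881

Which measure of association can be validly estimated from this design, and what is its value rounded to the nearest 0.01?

Cells: a = 245, b = 2881, c = 606, d = 2881.
This is a nested case-control study: participants were sampled on outcome status, so risks in the source population cannot be estimated directly — relative risk is not valid here. The odds ratio is the appropriate measure.
OR = (a·d)/(b·c) = (245 × 2881) / (2881 × 606) = 705845 / 1745886 = 0.40429

0.40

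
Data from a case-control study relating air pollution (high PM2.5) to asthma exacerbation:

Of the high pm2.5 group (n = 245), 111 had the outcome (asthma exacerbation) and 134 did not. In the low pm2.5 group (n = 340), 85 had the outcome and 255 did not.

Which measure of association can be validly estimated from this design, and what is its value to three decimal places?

2.485

From the description: a = 111, b = 134, c = 85, d = 255.
This is a case-control study: participants were sampled on outcome status, so risks in the source population cannot be estimated directly — relative risk is not valid here. The odds ratio is the appropriate measure.
OR = (a·d)/(b·c) = (111 × 255) / (134 × 85) = 28305 / 11390 = 2.48507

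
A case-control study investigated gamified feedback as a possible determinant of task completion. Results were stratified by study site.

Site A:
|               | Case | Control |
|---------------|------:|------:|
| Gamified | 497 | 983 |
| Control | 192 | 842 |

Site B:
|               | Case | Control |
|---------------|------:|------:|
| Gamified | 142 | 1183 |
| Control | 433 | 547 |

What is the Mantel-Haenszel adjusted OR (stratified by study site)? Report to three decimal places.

0.673

OR_MH = Σ(aᵢdᵢ/nᵢ) / Σ(bᵢcᵢ/nᵢ), where nᵢ is the stratum total.
Stratum 1 (Site A): n = 2514; a·d/n = 497·842/2514 = 166.4574; b·c/n = 983·192/2514 = 75.0740
Stratum 2 (Site B): n = 2305; a·d/n = 142·547/2305 = 33.6980; b·c/n = 1183·433/2305 = 222.2295
OR_MH = (166.4574 + 33.6980) / (75.0740 + 222.2295) = 200.1555 / 297.3035 = 0.67324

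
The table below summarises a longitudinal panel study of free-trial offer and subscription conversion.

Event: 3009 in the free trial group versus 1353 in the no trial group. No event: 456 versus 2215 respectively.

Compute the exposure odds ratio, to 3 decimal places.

10.803

From the description: a = 3009, b = 456, c = 1353, d = 2215.
OR = (a·d)/(b·c) = (3009 × 2215) / (456 × 1353) = 6664935 / 616968 = 10.80272
The odds of subscription conversion are about 10.80 times as high in the free trial group.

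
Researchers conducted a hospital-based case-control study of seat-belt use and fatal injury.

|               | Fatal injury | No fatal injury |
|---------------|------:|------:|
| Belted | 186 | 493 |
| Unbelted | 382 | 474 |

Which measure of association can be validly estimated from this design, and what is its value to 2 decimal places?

0.47

Cells: a = 186, b = 493, c = 382, d = 474.
This is a hospital-based case-control study: participants were sampled on outcome status, so risks in the source population cannot be estimated directly — relative risk is not valid here. The odds ratio is the appropriate measure.
OR = (a·d)/(b·c) = (186 × 474) / (493 × 382) = 88164 / 188326 = 0.46815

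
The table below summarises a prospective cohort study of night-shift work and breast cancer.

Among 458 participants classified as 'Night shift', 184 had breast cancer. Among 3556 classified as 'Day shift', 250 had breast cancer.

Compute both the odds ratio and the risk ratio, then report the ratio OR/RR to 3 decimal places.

1.554

From the description: a = 184, b = 274, c = 250, d = 3306.
OR = (184·3306)/(274·250) = 608304/68500 = 8.88035
Risk in exposed = 184/458 = 0.40175; risk in unexposed = 250/3556 = 0.07030; RR = 5.71445
OR/RR = 8.88035 / 5.71445 = 1.55402
The outcome is not rare, so the OR lies further from 1 than the RR.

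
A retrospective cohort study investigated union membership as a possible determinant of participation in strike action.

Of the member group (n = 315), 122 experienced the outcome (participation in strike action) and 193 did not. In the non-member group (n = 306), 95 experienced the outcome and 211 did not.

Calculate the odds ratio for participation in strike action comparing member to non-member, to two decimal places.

From the description: a = 122, b = 193, c = 95, d = 211.
OR = (a·d)/(b·c) = (122 × 211) / (193 × 95) = 25742 / 18335 = 1.40398
The odds of participation in strike action are about 1.40 times as high in the member group.

1.40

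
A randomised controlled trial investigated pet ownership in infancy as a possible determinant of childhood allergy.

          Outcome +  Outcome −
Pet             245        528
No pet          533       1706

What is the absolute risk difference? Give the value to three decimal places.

0.079

Cells: a = 245, b = 528, c = 533, d = 1706.
Risk in exposed = 245/773 = 0.316947; risk in unexposed = 533/2239 = 0.238053.
Risk difference = 0.316947 − 0.238053 = 0.078894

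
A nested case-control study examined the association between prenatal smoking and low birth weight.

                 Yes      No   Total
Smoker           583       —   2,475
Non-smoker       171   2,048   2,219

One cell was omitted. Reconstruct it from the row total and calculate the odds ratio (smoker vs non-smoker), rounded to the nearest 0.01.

The missing cell is in the exposed row: 2475 − 583 = 1892.
So a = 583, b = 1892, c = 171, d = 2048.
OR = (a·d)/(b·c) = (583 × 2048) / (1892 × 171) = 1193984 / 323532 = 3.69047

3.69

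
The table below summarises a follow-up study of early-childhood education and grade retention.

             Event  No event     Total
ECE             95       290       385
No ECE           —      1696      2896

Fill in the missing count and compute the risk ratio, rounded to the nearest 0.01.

0.60

The missing cell is in the unexposed row: 2896 − 1696 = 1200.
So a = 95, b = 290, c = 1200, d = 1696.
RR = [a/(a+b)] / [c/(c+d)] = (95/385) / (1200/2896) = 0.24675/0.41436 = 0.59550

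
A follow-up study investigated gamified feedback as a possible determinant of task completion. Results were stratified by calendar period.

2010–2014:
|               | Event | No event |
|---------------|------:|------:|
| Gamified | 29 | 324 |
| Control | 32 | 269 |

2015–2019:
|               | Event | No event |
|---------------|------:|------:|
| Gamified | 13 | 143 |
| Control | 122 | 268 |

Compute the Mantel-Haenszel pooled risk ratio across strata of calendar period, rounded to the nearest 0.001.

0.434

RR_MH = Σ(aᵢ·n₀ᵢ/nᵢ) / Σ(cᵢ·n₁ᵢ/nᵢ), with n₁ᵢ = aᵢ+bᵢ (exposed), n₀ᵢ = cᵢ+dᵢ (unexposed), nᵢ = n₁ᵢ+n₀ᵢ.
Stratum 1 (2010–2014): n₁ = 353, n₀ = 301, n = 654; a·n₀/n = 29·301/654 = 13.3471; c·n₁/n = 32·353/654 = 17.2722
Stratum 2 (2015–2019): n₁ = 156, n₀ = 390, n = 546; a·n₀/n = 13·390/546 = 9.2857; c·n₁/n = 122·156/546 = 34.8571
RR_MH = (13.3471 + 9.2857) / (17.2722 + 34.8571) = 22.6328 / 52.1293 = 0.43417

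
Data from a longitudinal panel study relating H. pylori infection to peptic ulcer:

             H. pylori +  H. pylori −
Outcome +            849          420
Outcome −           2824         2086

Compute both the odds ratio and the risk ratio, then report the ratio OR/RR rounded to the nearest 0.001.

Reading the table with exposure as columns: a = 849 (H. pylori +, case), b = 2824 (H. pylori +, non-case), c = 420 (H. pylori −, case), d = 2086.
OR = (849·2086)/(2824·420) = 1771014/1186080 = 1.49317
Risk in exposed = 849/3673 = 0.23115; risk in unexposed = 420/2506 = 0.16760; RR = 1.37917
OR/RR = 1.49317 / 1.37917 = 1.08265
The outcome is not rare, so the OR lies further from 1 than the RR.

1.083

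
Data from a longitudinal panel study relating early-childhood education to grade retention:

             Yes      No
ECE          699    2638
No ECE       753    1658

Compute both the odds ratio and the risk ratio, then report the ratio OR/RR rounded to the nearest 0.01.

0.87

Cells: a = 699, b = 2638, c = 753, d = 1658.
OR = (699·1658)/(2638·753) = 1158942/1986414 = 0.58343
Risk in exposed = 699/3337 = 0.20947; risk in unexposed = 753/2411 = 0.31232; RR = 0.67069
OR/RR = 0.58343 / 0.67069 = 0.86990
The outcome is not rare, so the OR lies further from 1 than the RR.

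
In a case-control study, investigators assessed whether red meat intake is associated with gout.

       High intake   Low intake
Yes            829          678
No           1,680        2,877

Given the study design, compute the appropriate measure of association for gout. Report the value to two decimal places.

Reading the table with exposure as columns: a = 829 (High intake, case), b = 1680 (High intake, non-case), c = 678 (Low intake, case), d = 2877.
This is a case-control study: participants were sampled on outcome status, so risks in the source population cannot be estimated directly — relative risk is not valid here. The odds ratio is the appropriate measure.
OR = (a·d)/(b·c) = (829 × 2877) / (1680 × 678) = 2385033 / 1139040 = 2.09390

2.09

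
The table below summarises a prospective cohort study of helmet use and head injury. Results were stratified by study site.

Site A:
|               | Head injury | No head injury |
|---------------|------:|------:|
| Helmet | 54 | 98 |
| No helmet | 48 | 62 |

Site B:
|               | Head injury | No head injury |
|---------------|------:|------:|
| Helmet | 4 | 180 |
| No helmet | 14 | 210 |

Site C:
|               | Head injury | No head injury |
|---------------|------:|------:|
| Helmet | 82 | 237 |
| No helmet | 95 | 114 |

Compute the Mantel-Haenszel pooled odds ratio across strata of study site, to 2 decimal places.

0.49

OR_MH = Σ(aᵢdᵢ/nᵢ) / Σ(bᵢcᵢ/nᵢ), where nᵢ is the stratum total.
Stratum 1 (Site A): n = 262; a·d/n = 54·62/262 = 12.7786; b·c/n = 98·48/262 = 17.9542
Stratum 2 (Site B): n = 408; a·d/n = 4·210/408 = 2.0588; b·c/n = 180·14/408 = 6.1765
Stratum 3 (Site C): n = 528; a·d/n = 82·114/528 = 17.7045; b·c/n = 237·95/528 = 42.6420
OR_MH = (12.7786 + 2.0588 + 17.7045) / (17.9542 + 6.1765 + 42.6420) = 32.5420 / 66.7727 = 0.48735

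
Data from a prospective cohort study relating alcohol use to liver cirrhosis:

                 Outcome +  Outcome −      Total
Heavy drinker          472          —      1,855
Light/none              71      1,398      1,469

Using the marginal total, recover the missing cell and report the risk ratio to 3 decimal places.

5.265

The missing cell is in the exposed row: 1855 − 472 = 1383.
So a = 472, b = 1383, c = 71, d = 1398.
RR = [a/(a+b)] / [c/(c+d)] = (472/1855) / (71/1469) = 0.25445/0.04833 = 5.26455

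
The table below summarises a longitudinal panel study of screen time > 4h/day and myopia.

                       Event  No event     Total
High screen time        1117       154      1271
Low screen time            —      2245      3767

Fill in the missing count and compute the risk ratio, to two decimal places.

2.18

The missing cell is in the unexposed row: 3767 − 2245 = 1522.
So a = 1117, b = 154, c = 1522, d = 2245.
RR = [a/(a+b)] / [c/(c+d)] = (1117/1271) / (1522/3767) = 0.87884/0.40404 = 2.17515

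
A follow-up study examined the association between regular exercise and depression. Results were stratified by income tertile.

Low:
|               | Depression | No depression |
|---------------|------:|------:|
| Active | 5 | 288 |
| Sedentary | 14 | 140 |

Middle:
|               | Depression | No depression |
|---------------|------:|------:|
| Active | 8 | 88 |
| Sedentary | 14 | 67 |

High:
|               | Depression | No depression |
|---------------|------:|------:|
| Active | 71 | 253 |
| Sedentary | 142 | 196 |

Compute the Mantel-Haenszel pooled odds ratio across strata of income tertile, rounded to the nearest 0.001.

OR_MH = Σ(aᵢdᵢ/nᵢ) / Σ(bᵢcᵢ/nᵢ), where nᵢ is the stratum total.
Stratum 1 (Low): n = 447; a·d/n = 5·140/447 = 1.5660; b·c/n = 288·14/447 = 9.0201
Stratum 2 (Middle): n = 177; a·d/n = 8·67/177 = 3.0282; b·c/n = 88·14/177 = 6.9605
Stratum 3 (High): n = 662; a·d/n = 71·196/662 = 21.0211; b·c/n = 253·142/662 = 54.2689
OR_MH = (1.5660 + 3.0282 + 21.0211) / (9.0201 + 6.9605 + 54.2689) = 25.6154 / 70.2495 = 0.36463

0.365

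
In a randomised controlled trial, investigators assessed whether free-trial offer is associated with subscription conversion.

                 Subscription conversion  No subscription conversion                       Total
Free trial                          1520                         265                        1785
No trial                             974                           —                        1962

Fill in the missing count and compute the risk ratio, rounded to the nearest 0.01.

The missing cell is in the unexposed row: 1962 − 974 = 988.
So a = 1520, b = 265, c = 974, d = 988.
RR = [a/(a+b)] / [c/(c+d)] = (1520/1785) / (974/1962) = 0.85154/0.49643 = 1.71532

1.72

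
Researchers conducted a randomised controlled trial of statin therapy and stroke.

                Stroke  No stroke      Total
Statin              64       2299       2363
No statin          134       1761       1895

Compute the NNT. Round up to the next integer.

Risk in treated group = 64/2363 = 0.02708; risk in control = 134/1895 = 0.07071.
Absolute risk reduction = 0.07071 − 0.02708 = 0.04363
NNT = 1 / ARR = 1 / 0.04363 = 22.921 → round up → 23

23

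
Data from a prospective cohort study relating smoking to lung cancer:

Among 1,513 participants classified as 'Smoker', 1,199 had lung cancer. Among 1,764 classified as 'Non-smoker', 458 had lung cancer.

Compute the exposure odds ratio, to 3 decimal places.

From the description: a = 1199, b = 314, c = 458, d = 1306.
OR = (a·d)/(b·c) = (1199 × 1306) / (314 × 458) = 1565894 / 143812 = 10.88848
The odds of lung cancer are about 10.89 times as high in the smoker group.

10.888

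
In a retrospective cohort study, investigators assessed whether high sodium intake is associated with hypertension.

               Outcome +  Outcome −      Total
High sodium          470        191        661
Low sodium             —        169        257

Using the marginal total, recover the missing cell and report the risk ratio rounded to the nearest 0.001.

The missing cell is in the unexposed row: 257 − 169 = 88.
So a = 470, b = 191, c = 88, d = 169.
RR = [a/(a+b)] / [c/(c+d)] = (470/661) / (88/257) = 0.71104/0.34241 = 2.07657

2.077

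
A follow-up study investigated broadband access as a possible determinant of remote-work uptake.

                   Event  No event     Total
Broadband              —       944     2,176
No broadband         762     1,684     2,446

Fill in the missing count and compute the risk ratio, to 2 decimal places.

1.82

The missing cell is in the exposed row: 2176 − 944 = 1232.
So a = 1232, b = 944, c = 762, d = 1684.
RR = [a/(a+b)] / [c/(c+d)] = (1232/2176) / (762/2446) = 0.56618/0.31153 = 1.81741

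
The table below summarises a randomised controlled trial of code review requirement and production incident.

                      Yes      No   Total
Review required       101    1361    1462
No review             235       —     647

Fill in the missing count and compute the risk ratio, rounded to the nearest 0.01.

0.19

The missing cell is in the unexposed row: 647 − 235 = 412.
So a = 101, b = 1361, c = 235, d = 412.
RR = [a/(a+b)] / [c/(c+d)] = (101/1462) / (235/647) = 0.06908/0.36321 = 0.19020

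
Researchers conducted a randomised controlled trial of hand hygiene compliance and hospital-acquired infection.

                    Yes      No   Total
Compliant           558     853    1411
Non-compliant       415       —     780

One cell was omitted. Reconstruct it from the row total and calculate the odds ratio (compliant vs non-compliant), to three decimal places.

0.575

The missing cell is in the unexposed row: 780 − 415 = 365.
So a = 558, b = 853, c = 415, d = 365.
OR = (a·d)/(b·c) = (558 × 365) / (853 × 415) = 203670 / 353995 = 0.57535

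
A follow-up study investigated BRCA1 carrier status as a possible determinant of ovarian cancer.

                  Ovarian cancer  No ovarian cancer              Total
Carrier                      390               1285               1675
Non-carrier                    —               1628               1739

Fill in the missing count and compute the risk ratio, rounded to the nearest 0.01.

The missing cell is in the unexposed row: 1739 − 1628 = 111.
So a = 390, b = 1285, c = 111, d = 1628.
RR = [a/(a+b)] / [c/(c+d)] = (390/1675) / (111/1739) = 0.23284/0.06383 = 3.64776

3.65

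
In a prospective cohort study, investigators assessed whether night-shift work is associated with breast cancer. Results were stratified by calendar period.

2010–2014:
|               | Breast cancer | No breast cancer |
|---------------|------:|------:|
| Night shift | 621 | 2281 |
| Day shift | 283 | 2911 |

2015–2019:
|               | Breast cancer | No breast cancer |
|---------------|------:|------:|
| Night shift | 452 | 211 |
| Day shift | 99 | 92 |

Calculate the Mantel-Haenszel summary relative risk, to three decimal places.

RR_MH = Σ(aᵢ·n₀ᵢ/nᵢ) / Σ(cᵢ·n₁ᵢ/nᵢ), with n₁ᵢ = aᵢ+bᵢ (exposed), n₀ᵢ = cᵢ+dᵢ (unexposed), nᵢ = n₁ᵢ+n₀ᵢ.
Stratum 1 (2010–2014): n₁ = 2902, n₀ = 3194, n = 6096; a·n₀/n = 621·3194/6096 = 325.3730; c·n₁/n = 283·2902/6096 = 134.7221
Stratum 2 (2015–2019): n₁ = 663, n₀ = 191, n = 854; a·n₀/n = 452·191/854 = 101.0913; c·n₁/n = 99·663/854 = 76.8583
RR_MH = (325.3730 + 101.0913) / (134.7221 + 76.8583) = 426.4644 / 211.5804 = 2.01561

2.016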